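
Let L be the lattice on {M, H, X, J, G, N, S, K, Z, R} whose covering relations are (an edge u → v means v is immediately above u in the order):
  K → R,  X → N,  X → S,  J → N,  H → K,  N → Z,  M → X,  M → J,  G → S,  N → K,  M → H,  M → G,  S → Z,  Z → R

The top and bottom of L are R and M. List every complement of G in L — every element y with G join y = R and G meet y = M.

H, K

Need y with G ∨ y = R and G ∧ y = M.
Checking each element gives: H, K.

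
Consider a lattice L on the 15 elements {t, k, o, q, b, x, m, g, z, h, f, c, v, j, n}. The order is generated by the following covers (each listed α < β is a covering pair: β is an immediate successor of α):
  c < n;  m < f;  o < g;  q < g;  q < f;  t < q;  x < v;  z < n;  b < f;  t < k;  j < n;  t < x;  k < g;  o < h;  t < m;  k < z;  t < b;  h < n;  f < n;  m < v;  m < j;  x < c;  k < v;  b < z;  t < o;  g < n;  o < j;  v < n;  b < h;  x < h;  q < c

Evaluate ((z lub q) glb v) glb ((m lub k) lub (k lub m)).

v

z ∨ q = n
n ∧ v = v
m ∨ k = v
k ∨ m = v
v ∨ v = v
v ∧ v = v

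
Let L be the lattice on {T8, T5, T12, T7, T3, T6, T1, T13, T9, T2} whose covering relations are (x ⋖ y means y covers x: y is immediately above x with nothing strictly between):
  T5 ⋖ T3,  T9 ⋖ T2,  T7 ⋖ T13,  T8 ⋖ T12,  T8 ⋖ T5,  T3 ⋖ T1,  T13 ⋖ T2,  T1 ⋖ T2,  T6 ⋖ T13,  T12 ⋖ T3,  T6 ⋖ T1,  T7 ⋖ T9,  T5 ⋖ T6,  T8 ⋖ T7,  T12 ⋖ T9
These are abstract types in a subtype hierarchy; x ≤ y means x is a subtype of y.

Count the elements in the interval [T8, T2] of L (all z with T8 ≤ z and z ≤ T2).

The interval [T8, T2] = {T1, T12, T13, T2, T3, T5, T6, T7, T8, T9}, which has 10 elements.

10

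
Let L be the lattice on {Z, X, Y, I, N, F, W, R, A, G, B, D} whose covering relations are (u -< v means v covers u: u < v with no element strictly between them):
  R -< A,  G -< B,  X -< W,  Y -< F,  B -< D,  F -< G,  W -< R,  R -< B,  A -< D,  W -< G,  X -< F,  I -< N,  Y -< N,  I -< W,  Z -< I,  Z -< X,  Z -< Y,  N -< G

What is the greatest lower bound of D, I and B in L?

I

Common lower bounds of {D, I, B}: I, Z.
The greatest among these is I.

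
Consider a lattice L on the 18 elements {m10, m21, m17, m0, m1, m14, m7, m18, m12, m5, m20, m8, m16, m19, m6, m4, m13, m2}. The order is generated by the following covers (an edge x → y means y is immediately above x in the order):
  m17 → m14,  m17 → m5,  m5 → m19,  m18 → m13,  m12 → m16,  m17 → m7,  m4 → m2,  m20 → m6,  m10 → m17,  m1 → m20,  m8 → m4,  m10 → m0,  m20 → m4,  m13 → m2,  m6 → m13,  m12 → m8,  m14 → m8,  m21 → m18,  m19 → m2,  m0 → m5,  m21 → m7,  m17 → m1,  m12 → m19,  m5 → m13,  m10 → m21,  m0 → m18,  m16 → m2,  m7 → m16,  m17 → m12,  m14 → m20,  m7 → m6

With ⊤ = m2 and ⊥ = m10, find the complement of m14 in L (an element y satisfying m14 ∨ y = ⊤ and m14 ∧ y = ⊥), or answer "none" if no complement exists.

For every candidate y, either m14 ∨ y ≠ m2 or m14 ∧ y ≠ m10; no complement exists.

none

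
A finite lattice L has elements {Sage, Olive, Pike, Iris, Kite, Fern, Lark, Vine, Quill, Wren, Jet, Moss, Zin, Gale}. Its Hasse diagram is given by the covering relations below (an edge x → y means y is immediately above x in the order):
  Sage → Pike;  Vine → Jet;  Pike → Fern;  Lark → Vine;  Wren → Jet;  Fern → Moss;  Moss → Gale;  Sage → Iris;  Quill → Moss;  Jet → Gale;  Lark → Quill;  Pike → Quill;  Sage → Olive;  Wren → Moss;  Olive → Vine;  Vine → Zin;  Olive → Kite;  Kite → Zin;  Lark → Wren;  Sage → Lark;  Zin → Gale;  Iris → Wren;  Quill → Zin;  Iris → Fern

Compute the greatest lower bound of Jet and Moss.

Wren

Common lower bounds of {Jet, Moss}: Iris, Lark, Sage, Wren.
The greatest among these is Wren.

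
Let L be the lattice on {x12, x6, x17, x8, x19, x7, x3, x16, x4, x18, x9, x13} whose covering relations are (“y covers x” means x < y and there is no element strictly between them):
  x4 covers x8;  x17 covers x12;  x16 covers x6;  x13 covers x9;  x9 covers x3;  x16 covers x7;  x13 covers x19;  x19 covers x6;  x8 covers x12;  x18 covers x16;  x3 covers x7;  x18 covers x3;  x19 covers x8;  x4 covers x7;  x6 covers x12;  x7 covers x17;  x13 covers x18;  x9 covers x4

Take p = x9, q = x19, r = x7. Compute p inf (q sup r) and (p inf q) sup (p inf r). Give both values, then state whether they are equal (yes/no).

x9; x4; no

q sup r = x13, so p inf (q sup r) = x9 inf x13 = x9.
p inf q = x8 and p inf r = x7, so (p inf q) sup (p inf r) = x8 sup x7 = x4.
Equal: no.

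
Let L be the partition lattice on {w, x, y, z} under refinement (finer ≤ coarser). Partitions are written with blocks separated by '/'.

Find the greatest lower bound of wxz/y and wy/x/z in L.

Common lower bounds of {wxz/y, wy/x/z}: w/x/y/z.
The greatest among these is w/x/y/z.

w/x/y/z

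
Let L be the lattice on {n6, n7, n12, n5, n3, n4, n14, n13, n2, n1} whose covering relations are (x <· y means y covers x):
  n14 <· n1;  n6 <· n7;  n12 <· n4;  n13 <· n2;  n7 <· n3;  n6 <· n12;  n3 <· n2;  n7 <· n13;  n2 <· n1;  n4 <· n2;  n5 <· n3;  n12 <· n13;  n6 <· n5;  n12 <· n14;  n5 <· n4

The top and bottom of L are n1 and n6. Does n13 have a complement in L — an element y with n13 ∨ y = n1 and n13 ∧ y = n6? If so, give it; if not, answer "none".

For every candidate y, either n13 ∨ y ≠ n1 or n13 ∧ y ≠ n6; no complement exists.

none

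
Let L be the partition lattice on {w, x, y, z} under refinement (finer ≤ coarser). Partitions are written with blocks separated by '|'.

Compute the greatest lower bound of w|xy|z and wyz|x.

The meet (common refinement) of w|xy|z and wyz|x intersects blocks pairwise, giving w|x|y|z.

w|x|y|z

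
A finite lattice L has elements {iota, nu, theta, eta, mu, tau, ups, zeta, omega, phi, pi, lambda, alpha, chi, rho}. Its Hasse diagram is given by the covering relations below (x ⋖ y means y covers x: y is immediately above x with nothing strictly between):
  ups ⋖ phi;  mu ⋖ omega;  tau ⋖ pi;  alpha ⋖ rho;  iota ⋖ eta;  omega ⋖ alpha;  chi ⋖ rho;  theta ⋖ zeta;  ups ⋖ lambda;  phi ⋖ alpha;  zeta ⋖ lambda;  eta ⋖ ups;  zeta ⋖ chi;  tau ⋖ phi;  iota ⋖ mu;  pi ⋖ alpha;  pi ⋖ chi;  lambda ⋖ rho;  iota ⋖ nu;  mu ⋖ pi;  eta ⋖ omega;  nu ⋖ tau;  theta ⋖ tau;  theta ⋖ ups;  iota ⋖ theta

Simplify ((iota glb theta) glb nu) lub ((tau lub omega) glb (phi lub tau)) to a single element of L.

phi

iota ∧ theta = iota
iota ∧ nu = iota
tau ∨ omega = alpha
phi ∨ tau = phi
alpha ∧ phi = phi
iota ∨ phi = phi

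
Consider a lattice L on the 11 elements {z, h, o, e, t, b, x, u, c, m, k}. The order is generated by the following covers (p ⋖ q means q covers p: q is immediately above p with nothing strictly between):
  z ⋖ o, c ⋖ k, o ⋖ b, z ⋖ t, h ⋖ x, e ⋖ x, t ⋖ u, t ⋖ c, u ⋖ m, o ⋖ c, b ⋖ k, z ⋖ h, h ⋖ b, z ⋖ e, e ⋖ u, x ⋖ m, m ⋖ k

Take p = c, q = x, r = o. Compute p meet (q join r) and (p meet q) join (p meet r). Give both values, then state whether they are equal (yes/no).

q join r = k, so p meet (q join r) = c meet k = c.
p meet q = z and p meet r = o, so (p meet q) join (p meet r) = z join o = o.
Equal: no.

c; o; no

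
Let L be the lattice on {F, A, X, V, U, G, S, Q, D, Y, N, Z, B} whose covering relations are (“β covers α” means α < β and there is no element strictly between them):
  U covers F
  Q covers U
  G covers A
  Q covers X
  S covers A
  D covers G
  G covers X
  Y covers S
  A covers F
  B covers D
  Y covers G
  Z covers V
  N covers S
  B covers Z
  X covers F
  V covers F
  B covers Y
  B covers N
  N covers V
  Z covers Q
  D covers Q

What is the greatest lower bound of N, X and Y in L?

F

Common lower bounds of {N, X, Y}: F.
The greatest among these is F.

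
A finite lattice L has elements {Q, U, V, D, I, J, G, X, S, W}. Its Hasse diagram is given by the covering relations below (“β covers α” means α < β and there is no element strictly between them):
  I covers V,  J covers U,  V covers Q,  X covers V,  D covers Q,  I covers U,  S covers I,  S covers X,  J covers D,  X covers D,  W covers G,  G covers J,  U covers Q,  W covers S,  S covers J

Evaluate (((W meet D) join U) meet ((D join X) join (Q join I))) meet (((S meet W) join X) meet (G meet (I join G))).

J

W ∧ D = D
D ∨ U = J
D ∨ X = X
Q ∨ I = I
X ∨ I = S
J ∧ S = J
S ∧ W = S
S ∨ X = S
I ∨ G = W
G ∧ W = G
S ∧ G = J
J ∧ J = J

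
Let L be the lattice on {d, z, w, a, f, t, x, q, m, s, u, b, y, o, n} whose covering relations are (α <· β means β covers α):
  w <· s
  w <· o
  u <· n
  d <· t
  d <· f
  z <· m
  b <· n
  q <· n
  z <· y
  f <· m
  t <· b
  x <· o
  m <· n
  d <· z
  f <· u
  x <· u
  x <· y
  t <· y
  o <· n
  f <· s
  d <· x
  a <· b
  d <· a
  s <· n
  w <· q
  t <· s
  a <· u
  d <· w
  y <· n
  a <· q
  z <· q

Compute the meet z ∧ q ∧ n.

Common lower bounds of {z, q, n}: d, z.
The greatest among these is z.

z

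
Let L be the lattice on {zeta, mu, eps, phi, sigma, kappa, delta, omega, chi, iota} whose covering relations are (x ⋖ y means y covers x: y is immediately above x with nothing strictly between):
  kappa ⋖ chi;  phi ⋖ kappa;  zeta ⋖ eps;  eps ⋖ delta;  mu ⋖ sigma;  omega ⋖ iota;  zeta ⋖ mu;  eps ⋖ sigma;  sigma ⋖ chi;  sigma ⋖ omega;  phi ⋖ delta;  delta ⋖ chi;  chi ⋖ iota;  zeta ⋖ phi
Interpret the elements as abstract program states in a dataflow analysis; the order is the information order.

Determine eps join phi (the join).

Common upper bounds of {eps, phi}: chi, delta, iota.
The least among these is delta.

delta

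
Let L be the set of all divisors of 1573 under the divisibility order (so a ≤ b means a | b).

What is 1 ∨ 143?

143

In the divisibility order, the join is the least common multiple: lcm(1, 143) = 143.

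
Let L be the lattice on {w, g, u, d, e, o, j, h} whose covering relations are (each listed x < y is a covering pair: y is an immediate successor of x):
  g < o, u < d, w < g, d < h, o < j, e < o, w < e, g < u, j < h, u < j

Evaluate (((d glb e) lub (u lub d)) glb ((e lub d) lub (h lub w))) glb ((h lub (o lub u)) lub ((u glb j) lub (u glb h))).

d ∧ e = w
u ∨ d = d
w ∨ d = d
e ∨ d = h
h ∨ w = h
h ∨ h = h
d ∧ h = d
o ∨ u = j
h ∨ j = h
u ∧ j = u
u ∧ h = u
u ∨ u = u
h ∨ u = h
d ∧ h = d

d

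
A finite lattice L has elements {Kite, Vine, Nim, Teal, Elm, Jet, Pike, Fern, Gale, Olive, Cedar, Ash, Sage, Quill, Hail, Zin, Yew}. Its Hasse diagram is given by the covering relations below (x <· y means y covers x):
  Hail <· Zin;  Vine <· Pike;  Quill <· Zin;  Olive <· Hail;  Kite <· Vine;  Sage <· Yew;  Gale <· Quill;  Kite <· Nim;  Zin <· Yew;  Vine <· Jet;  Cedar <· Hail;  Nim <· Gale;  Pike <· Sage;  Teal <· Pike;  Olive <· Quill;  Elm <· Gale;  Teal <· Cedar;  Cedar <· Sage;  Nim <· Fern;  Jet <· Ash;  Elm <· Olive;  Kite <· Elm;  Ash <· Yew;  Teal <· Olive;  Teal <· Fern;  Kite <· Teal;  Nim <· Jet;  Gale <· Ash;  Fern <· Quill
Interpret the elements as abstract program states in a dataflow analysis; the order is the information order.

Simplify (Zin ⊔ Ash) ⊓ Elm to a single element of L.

Zin ∨ Ash = Yew
Yew ∧ Elm = Elm

Elm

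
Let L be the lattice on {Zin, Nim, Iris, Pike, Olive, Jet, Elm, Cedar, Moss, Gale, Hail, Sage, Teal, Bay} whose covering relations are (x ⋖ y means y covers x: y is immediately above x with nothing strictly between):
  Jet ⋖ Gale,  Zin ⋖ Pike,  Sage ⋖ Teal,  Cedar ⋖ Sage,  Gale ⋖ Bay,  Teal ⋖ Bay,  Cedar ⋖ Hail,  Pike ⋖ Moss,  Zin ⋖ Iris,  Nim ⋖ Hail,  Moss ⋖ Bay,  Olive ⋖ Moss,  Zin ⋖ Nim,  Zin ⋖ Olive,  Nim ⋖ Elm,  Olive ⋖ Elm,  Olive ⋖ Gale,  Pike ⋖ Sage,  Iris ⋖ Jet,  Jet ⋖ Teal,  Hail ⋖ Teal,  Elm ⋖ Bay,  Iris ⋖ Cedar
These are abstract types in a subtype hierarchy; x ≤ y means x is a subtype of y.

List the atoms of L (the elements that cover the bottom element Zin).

Iris, Nim, Olive, Pike

The atoms are exactly the elements that cover Zin: Iris, Nim, Olive, Pike.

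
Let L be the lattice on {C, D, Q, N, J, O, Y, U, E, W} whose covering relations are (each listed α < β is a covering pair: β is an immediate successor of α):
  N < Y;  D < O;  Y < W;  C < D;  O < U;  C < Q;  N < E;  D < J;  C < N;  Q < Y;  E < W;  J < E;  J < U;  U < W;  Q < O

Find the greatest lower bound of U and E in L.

J

Common lower bounds of {U, E}: C, D, J.
The greatest among these is J.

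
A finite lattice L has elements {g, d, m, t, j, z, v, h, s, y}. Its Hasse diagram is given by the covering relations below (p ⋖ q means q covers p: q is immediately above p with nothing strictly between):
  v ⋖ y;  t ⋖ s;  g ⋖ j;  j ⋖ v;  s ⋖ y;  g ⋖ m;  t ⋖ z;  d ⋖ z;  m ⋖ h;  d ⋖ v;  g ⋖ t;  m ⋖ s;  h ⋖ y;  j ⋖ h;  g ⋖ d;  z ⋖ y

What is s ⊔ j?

Common upper bounds of {s, j}: y.
The least among these is y.

y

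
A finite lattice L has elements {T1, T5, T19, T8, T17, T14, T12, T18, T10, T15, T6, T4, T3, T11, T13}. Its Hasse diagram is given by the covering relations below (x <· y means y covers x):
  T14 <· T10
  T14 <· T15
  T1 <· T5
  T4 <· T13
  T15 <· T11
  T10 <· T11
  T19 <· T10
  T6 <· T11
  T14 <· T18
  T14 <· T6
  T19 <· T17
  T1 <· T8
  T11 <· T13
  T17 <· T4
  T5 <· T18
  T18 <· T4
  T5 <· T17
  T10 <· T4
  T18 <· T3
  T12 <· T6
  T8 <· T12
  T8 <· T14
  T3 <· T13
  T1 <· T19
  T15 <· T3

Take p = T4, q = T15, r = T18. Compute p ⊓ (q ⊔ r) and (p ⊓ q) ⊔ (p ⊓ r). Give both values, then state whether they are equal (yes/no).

q ⊔ r = T3, so p ⊓ (q ⊔ r) = T4 ⊓ T3 = T18.
p ⊓ q = T14 and p ⊓ r = T18, so (p ⊓ q) ⊔ (p ⊓ r) = T14 ⊔ T18 = T18.
Equal: yes.

T18; T18; yes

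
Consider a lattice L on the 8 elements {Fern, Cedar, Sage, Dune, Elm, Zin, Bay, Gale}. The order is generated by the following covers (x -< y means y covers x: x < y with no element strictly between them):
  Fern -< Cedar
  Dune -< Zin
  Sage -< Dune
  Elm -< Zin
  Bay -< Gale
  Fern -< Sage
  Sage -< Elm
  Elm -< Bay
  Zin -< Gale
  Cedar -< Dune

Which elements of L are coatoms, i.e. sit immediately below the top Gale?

Bay, Zin

The coatoms are exactly the elements covered by Gale: Bay, Zin.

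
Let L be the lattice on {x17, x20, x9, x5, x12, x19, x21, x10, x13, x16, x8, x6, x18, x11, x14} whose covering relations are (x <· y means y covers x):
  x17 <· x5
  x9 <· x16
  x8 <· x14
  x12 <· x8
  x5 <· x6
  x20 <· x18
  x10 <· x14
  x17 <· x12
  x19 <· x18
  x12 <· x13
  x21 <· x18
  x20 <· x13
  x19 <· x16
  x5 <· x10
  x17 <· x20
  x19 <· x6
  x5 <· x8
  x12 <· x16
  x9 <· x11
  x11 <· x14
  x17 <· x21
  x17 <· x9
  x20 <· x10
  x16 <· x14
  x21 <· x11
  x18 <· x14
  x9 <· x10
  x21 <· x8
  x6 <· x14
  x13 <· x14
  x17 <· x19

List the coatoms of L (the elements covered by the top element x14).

x10, x11, x13, x16, x18, x6, x8

The coatoms are exactly the elements covered by x14: x10, x11, x13, x16, x18, x6, x8.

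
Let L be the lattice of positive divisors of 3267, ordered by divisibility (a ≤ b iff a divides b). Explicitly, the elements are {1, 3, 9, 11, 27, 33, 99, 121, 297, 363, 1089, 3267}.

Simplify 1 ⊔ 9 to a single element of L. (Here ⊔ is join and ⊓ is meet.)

1 ∨ 9 = 9

9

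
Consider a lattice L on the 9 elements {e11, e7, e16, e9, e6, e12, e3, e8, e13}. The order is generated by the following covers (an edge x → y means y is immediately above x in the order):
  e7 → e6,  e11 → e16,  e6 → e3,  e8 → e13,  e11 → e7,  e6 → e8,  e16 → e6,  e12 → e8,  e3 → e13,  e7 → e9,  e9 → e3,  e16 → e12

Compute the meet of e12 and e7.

e11

Common lower bounds of {e12, e7}: e11.
The greatest among these is e11.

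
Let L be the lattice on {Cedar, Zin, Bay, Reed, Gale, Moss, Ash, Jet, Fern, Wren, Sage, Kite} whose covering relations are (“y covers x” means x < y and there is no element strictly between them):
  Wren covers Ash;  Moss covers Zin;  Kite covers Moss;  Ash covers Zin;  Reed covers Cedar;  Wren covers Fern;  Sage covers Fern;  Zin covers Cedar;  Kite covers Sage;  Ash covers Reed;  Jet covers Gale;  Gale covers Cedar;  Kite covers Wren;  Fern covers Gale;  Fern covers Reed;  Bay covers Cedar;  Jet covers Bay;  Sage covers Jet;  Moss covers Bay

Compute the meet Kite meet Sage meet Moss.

Common lower bounds of {Kite, Sage, Moss}: Bay, Cedar.
The greatest among these is Bay.

Bay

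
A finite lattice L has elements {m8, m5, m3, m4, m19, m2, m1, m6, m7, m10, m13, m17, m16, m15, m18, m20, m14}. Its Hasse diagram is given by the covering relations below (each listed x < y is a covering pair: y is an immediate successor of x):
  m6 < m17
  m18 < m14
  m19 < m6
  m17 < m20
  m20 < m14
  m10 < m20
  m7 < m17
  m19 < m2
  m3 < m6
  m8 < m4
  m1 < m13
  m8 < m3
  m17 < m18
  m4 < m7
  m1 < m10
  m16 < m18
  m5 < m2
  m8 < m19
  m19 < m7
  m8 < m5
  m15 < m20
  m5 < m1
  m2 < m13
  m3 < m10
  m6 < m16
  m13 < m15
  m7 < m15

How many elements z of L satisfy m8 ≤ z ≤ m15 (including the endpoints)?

9

The interval [m8, m15] = {m1, m13, m15, m19, m2, m4, m5, m7, m8}, which has 9 elements.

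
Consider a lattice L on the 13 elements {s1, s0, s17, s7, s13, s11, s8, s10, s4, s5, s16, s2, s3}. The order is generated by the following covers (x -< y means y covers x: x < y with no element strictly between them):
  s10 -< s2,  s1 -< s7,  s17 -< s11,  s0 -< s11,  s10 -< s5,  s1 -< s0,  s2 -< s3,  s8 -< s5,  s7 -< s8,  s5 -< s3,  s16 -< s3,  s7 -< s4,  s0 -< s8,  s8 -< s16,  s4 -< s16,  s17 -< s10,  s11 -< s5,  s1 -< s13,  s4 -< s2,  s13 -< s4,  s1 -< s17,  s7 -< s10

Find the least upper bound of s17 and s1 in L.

Common upper bounds of {s17, s1}: s10, s11, s17, s2, s3, s5.
The least among these is s17.

s17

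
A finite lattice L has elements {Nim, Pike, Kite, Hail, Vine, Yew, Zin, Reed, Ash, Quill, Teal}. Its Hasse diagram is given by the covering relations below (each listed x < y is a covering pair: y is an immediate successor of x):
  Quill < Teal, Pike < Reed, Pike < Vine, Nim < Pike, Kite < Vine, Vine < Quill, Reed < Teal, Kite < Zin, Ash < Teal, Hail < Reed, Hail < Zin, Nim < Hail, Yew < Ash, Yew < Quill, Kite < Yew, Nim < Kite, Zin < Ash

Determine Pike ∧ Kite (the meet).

Common lower bounds of {Pike, Kite}: Nim.
The greatest among these is Nim.

Nim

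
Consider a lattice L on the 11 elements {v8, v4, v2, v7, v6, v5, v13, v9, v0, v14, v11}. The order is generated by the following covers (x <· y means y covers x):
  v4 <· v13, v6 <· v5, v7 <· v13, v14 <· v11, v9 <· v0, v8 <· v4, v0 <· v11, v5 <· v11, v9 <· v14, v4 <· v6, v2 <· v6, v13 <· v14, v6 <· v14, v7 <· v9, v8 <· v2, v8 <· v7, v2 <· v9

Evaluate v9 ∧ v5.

v9 ∧ v5 = v2

v2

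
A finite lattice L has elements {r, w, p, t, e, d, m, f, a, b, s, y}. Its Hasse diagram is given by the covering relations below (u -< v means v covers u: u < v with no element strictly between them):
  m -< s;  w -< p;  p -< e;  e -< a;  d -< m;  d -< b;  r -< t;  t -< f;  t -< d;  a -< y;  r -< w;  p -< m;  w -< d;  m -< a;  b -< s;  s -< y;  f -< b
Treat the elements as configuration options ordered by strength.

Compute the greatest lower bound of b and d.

d

Common lower bounds of {b, d}: d, r, t, w.
The greatest among these is d.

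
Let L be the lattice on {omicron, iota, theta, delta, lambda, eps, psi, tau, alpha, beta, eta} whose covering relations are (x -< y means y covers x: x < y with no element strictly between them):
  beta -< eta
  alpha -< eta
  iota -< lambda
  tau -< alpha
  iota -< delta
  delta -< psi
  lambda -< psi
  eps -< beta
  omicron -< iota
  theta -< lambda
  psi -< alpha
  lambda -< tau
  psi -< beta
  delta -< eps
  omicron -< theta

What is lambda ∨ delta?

psi

Common upper bounds of {lambda, delta}: alpha, beta, eta, psi.
The least among these is psi.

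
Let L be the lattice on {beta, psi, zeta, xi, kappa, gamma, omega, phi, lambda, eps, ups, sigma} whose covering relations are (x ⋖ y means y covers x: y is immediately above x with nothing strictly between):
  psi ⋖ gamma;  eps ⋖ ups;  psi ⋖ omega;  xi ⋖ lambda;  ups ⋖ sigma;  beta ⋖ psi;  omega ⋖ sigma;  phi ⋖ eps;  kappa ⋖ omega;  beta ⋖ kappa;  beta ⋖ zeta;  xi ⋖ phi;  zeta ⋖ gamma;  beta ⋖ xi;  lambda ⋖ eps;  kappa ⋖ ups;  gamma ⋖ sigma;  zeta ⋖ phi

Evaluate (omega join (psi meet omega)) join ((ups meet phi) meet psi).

omega

psi ∧ omega = psi
omega ∨ psi = omega
ups ∧ phi = phi
phi ∧ psi = beta
omega ∨ beta = omega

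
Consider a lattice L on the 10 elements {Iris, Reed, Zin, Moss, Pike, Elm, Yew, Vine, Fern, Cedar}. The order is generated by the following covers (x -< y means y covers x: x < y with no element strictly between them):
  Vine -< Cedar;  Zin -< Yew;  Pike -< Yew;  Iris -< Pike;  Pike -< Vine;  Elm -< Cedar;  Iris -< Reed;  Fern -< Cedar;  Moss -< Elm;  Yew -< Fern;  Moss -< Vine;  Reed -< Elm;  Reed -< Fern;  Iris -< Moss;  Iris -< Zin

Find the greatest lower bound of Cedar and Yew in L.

Common lower bounds of {Cedar, Yew}: Iris, Pike, Yew, Zin.
The greatest among these is Yew.

Yew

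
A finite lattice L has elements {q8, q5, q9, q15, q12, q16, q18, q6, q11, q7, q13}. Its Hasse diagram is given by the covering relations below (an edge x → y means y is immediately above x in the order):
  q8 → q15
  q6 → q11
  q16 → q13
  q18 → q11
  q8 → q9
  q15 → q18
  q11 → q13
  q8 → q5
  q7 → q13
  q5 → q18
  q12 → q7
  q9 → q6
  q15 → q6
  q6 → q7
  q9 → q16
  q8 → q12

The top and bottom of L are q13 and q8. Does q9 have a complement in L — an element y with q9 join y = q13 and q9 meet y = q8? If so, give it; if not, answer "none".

For every candidate y, either q9 ∨ y ≠ q13 or q9 ∧ y ≠ q8; no complement exists.

none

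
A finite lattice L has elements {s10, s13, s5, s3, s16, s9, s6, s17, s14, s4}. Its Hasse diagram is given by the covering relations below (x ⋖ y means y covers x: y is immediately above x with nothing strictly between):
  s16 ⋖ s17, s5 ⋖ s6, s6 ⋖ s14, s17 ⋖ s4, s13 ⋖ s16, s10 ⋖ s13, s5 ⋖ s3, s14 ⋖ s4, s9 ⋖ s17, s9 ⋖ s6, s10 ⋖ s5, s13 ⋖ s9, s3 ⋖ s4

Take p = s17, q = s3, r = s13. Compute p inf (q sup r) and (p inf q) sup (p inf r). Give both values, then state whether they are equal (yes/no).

q sup r = s4, so p inf (q sup r) = s17 inf s4 = s17.
p inf q = s10 and p inf r = s13, so (p inf q) sup (p inf r) = s10 sup s13 = s13.
Equal: no.

s17; s13; no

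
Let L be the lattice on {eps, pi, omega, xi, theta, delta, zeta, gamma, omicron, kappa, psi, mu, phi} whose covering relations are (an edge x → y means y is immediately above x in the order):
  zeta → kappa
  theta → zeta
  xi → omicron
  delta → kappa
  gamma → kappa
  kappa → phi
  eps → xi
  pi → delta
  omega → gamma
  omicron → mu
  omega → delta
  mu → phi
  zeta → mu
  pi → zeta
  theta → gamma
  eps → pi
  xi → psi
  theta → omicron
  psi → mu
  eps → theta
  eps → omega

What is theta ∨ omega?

Common upper bounds of {theta, omega}: gamma, kappa, phi.
The least among these is gamma.

gamma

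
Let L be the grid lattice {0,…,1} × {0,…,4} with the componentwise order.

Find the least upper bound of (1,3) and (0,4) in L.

In a product of chains, the join is componentwise max, giving (1,4).

(1,4)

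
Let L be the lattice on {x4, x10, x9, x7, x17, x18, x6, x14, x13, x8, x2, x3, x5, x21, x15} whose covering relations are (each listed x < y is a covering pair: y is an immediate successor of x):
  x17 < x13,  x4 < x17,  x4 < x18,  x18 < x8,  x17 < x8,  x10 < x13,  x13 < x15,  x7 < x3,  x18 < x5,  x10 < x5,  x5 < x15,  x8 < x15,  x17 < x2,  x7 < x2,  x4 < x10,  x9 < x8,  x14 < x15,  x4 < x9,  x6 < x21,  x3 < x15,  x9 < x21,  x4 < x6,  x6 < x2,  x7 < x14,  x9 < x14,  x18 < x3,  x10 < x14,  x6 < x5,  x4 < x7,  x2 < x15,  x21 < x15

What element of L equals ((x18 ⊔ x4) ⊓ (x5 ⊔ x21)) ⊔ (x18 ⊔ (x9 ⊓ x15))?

x18 ∨ x4 = x18
x5 ∨ x21 = x15
x18 ∧ x15 = x18
x9 ∧ x15 = x9
x18 ∨ x9 = x8
x18 ∨ x8 = x8

x8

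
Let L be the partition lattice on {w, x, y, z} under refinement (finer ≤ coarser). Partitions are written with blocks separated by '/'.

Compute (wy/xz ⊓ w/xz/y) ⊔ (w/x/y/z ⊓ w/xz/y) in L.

wy/xz ∧ w/xz/y = w/xz/y
w/x/y/z ∧ w/xz/y = w/x/y/z
w/xz/y ∨ w/x/y/z = w/xz/y

w/xz/y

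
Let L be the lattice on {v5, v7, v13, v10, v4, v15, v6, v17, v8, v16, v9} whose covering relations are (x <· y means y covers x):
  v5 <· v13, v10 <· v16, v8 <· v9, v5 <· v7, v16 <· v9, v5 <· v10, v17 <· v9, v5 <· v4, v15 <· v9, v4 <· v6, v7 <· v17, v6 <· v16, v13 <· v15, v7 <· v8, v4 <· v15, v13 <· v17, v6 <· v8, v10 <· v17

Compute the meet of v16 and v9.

Common lower bounds of {v16, v9}: v10, v16, v4, v5, v6.
The greatest among these is v16.

v16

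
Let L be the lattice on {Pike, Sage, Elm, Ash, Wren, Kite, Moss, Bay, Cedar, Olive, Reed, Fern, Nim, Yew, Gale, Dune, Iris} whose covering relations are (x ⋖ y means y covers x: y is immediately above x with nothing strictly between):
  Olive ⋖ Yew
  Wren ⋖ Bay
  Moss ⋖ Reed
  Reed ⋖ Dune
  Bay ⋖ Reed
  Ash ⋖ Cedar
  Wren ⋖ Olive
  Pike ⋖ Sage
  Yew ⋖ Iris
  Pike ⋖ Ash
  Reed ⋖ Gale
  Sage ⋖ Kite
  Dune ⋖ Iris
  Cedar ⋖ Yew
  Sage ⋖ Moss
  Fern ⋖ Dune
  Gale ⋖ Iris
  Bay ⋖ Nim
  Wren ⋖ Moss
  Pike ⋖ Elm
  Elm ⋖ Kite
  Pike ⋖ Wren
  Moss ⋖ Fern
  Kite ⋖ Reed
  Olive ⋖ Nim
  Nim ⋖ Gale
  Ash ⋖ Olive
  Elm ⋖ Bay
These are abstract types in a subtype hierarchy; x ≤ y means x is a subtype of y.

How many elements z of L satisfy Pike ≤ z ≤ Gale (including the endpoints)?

12

The interval [Pike, Gale] = {Ash, Bay, Elm, Gale, Kite, Moss, Nim, Olive, Pike, Reed, Sage, Wren}, which has 12 elements.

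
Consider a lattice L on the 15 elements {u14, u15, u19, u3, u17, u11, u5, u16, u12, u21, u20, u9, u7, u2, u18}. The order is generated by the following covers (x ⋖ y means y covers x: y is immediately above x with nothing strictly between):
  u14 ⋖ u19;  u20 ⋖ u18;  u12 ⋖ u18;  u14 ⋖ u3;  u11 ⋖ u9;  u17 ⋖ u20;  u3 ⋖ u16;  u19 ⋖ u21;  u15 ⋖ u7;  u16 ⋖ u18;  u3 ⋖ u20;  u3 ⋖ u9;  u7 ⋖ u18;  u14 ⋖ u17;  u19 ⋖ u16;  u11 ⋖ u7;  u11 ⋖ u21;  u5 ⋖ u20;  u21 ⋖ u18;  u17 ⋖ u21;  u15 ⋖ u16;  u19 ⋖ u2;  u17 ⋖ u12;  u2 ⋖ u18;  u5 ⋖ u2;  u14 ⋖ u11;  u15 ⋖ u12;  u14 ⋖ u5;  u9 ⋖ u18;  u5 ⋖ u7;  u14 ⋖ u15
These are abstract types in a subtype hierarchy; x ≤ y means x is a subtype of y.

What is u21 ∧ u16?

Common lower bounds of {u21, u16}: u14, u19.
The greatest among these is u19.

u19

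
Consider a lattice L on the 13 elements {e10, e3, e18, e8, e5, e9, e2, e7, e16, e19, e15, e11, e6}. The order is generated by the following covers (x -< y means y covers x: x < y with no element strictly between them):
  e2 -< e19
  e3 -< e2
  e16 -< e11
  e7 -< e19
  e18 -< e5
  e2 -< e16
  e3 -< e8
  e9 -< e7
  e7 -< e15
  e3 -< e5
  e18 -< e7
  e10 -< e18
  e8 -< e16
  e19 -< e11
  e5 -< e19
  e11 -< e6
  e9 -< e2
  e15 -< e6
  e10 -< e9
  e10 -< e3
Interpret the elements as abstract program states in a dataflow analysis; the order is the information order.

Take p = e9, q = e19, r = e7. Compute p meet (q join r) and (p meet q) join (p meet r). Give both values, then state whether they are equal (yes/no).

e9; e9; yes

q join r = e19, so p meet (q join r) = e9 meet e19 = e9.
p meet q = e9 and p meet r = e9, so (p meet q) join (p meet r) = e9 join e9 = e9.
Equal: yes.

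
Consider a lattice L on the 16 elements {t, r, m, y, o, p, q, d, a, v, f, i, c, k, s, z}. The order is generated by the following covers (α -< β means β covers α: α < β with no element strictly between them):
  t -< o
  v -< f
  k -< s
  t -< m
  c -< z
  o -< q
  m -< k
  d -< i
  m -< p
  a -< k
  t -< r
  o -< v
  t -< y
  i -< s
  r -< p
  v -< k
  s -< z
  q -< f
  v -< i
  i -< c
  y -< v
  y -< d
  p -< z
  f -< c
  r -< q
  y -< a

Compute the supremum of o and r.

q

Common upper bounds of {o, r}: c, f, q, z.
The least among these is q.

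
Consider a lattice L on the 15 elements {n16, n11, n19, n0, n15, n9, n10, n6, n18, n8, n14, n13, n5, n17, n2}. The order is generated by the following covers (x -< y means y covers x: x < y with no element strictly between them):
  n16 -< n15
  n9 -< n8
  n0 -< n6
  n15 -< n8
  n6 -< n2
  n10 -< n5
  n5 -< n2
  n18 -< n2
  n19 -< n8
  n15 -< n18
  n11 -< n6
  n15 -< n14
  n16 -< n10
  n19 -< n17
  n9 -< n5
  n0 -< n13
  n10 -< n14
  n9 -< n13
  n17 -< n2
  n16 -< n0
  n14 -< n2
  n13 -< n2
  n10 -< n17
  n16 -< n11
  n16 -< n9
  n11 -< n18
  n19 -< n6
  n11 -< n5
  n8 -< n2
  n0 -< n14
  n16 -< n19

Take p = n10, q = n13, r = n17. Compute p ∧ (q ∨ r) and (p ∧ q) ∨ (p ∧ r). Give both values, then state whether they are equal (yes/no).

q ∨ r = n2, so p ∧ (q ∨ r) = n10 ∧ n2 = n10.
p ∧ q = n16 and p ∧ r = n10, so (p ∧ q) ∨ (p ∧ r) = n16 ∨ n10 = n10.
Equal: yes.

n10; n10; yes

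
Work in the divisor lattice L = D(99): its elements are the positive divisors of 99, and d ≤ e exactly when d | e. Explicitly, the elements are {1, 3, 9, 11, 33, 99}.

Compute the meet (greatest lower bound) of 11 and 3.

In the divisibility order, the meet is the greatest common divisor: gcd(11, 3) = 1.

1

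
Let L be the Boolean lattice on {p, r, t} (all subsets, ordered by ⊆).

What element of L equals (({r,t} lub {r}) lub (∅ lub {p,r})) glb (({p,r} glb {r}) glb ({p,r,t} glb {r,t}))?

{r}

{r,t} ∨ {r} = {r,t}
∅ ∨ {p,r} = {p,r}
{r,t} ∨ {p,r} = {p,r,t}
{p,r} ∧ {r} = {r}
{p,r,t} ∧ {r,t} = {r,t}
{r} ∧ {r,t} = {r}
{p,r,t} ∧ {r} = {r}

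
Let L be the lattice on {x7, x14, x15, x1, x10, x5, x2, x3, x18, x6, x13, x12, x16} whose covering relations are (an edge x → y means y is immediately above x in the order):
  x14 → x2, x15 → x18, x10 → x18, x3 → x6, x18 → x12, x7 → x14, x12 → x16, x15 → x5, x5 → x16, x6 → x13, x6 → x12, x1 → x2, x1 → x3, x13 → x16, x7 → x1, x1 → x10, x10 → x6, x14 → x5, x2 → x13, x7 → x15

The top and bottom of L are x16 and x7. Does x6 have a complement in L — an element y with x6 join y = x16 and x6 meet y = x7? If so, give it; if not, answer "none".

x5

Need y with x6 ∨ y = x16 and x6 ∧ y = x7.
Checking each element gives: x5.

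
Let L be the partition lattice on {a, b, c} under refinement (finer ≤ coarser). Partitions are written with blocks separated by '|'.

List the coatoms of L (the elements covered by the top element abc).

ab|c, ac|b, a|bc

The coatoms are exactly the elements covered by abc: ab|c, ac|b, a|bc.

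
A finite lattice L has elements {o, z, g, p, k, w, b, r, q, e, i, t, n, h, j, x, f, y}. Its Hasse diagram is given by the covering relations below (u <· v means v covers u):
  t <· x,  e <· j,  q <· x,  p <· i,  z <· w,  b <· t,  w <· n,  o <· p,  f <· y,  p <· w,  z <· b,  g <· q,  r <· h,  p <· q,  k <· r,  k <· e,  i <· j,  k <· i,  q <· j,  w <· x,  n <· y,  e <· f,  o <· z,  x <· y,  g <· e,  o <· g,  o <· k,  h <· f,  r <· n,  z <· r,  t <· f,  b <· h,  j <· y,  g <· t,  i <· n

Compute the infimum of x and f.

t

Common lower bounds of {x, f}: b, g, o, t, z.
The greatest among these is t.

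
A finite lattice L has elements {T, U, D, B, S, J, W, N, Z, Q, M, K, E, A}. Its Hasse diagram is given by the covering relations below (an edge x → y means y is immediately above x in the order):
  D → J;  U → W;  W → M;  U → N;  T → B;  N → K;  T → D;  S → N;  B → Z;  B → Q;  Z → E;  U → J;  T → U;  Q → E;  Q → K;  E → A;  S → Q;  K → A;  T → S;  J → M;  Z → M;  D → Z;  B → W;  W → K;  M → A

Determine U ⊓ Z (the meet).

Common lower bounds of {U, Z}: T.
The greatest among these is T.

T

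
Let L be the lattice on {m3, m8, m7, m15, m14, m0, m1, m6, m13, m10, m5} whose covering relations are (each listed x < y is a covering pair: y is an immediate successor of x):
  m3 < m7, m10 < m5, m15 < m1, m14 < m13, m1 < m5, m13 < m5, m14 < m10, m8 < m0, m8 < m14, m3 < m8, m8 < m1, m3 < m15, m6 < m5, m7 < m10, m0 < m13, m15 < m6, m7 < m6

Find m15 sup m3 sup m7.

Common upper bounds of {m15, m3, m7}: m5, m6.
The least among these is m6.

m6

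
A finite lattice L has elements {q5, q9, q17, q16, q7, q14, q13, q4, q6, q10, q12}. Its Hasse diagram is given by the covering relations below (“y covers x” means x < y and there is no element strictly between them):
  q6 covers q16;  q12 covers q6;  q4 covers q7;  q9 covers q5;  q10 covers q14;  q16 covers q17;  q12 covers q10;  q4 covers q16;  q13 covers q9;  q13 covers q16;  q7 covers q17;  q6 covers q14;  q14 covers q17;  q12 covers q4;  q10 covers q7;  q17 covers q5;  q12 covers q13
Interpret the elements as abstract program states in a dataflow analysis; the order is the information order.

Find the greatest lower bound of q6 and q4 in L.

Common lower bounds of {q6, q4}: q16, q17, q5.
The greatest among these is q16.

q16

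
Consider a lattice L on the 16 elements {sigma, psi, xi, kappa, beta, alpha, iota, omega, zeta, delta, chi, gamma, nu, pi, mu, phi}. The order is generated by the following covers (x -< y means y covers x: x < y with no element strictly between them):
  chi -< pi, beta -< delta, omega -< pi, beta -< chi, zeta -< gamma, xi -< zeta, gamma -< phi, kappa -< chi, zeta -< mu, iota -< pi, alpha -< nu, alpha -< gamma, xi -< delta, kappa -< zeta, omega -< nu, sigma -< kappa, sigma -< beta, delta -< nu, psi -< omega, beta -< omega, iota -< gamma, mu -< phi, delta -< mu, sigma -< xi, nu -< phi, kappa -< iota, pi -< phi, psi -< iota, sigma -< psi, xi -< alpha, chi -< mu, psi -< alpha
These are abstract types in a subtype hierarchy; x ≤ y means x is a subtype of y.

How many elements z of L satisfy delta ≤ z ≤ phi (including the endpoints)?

The interval [delta, phi] = {delta, mu, nu, phi}, which has 4 elements.

4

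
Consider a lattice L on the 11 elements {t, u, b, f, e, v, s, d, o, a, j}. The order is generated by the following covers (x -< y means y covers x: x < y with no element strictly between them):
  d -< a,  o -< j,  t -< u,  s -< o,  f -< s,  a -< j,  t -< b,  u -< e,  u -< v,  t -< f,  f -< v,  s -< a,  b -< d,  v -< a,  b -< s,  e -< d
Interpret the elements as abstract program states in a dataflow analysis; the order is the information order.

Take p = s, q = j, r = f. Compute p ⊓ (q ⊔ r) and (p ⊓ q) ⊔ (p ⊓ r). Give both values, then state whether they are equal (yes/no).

q ⊔ r = j, so p ⊓ (q ⊔ r) = s ⊓ j = s.
p ⊓ q = s and p ⊓ r = f, so (p ⊓ q) ⊔ (p ⊓ r) = s ⊔ f = s.
Equal: yes.

s; s; yes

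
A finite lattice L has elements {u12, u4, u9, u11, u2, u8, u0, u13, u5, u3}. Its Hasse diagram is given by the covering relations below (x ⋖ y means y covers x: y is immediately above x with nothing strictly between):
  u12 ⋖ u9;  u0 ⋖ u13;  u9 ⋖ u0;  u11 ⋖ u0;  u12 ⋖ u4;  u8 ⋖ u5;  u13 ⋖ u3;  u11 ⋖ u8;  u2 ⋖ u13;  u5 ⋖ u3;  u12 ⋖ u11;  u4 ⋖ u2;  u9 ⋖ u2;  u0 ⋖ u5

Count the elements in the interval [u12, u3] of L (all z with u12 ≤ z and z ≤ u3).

The interval [u12, u3] = {u0, u11, u12, u13, u2, u3, u4, u5, u8, u9}, which has 10 elements.

10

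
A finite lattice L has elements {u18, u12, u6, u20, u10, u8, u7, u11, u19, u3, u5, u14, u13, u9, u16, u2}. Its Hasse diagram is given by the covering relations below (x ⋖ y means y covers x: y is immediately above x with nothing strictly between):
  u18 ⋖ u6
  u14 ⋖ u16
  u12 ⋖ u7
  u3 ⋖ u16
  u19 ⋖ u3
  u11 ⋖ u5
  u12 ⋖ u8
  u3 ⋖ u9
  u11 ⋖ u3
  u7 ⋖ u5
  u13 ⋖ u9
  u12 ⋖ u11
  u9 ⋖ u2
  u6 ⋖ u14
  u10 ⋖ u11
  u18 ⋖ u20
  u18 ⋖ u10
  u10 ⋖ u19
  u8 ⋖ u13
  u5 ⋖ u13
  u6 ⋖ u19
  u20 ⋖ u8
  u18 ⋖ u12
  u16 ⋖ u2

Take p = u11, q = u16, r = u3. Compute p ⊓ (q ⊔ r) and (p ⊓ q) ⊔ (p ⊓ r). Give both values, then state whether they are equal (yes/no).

q ⊔ r = u16, so p ⊓ (q ⊔ r) = u11 ⊓ u16 = u11.
p ⊓ q = u11 and p ⊓ r = u11, so (p ⊓ q) ⊔ (p ⊓ r) = u11 ⊔ u11 = u11.
Equal: yes.

u11; u11; yes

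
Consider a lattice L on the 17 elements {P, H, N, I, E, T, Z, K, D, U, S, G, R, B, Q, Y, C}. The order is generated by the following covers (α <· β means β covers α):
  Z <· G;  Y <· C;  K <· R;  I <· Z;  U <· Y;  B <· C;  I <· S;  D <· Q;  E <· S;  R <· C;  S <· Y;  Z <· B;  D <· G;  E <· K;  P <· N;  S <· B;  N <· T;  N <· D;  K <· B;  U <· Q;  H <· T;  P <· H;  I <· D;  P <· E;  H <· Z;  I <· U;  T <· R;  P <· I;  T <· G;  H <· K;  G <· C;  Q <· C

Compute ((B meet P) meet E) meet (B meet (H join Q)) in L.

B ∧ P = P
P ∧ E = P
H ∨ Q = C
B ∧ C = B
P ∧ B = P

P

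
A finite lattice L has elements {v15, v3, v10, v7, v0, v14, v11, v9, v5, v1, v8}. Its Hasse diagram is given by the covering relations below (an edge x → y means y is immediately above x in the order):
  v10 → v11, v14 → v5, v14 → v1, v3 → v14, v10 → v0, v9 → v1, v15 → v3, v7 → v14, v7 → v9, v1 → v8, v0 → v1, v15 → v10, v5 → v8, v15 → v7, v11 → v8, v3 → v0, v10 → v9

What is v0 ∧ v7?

v15

Common lower bounds of {v0, v7}: v15.
The greatest among these is v15.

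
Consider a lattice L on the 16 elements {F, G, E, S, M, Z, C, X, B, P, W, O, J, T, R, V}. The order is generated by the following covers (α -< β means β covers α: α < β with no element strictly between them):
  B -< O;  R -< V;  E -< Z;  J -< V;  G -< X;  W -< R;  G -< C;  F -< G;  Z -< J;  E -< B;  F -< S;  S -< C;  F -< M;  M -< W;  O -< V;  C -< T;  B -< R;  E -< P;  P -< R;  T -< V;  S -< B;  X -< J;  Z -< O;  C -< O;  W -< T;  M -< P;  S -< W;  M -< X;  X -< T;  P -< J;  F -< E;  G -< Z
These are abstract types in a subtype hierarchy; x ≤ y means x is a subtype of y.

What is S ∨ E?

B

Common upper bounds of {S, E}: B, O, R, V.
The least among these is B.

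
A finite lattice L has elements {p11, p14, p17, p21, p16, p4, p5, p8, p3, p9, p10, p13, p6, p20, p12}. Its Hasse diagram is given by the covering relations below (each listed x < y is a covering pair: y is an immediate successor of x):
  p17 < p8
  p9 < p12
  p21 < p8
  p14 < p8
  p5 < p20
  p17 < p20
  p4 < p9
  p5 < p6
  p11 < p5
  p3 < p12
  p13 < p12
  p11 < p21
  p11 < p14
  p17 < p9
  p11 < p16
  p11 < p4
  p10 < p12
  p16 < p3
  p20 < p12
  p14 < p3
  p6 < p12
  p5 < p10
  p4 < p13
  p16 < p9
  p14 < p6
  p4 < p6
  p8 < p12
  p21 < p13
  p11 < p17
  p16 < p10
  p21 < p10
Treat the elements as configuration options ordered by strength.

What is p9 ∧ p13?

p4

Common lower bounds of {p9, p13}: p11, p4.
The greatest among these is p4.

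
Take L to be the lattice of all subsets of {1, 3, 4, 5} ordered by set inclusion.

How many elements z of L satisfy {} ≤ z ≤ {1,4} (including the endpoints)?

The interval [{}, {1,4}] = {{1,4}, {1}, {4}, {}}, which has 4 elements.

4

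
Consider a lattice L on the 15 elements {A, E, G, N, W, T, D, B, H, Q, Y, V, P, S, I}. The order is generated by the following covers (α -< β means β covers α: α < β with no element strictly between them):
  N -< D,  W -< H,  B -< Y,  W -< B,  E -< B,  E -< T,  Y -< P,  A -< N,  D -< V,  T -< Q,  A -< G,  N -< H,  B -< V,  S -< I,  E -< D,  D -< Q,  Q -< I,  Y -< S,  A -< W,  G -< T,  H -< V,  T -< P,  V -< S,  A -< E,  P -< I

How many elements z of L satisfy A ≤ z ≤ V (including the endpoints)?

8

The interval [A, V] = {A, B, D, E, H, N, V, W}, which has 8 elements.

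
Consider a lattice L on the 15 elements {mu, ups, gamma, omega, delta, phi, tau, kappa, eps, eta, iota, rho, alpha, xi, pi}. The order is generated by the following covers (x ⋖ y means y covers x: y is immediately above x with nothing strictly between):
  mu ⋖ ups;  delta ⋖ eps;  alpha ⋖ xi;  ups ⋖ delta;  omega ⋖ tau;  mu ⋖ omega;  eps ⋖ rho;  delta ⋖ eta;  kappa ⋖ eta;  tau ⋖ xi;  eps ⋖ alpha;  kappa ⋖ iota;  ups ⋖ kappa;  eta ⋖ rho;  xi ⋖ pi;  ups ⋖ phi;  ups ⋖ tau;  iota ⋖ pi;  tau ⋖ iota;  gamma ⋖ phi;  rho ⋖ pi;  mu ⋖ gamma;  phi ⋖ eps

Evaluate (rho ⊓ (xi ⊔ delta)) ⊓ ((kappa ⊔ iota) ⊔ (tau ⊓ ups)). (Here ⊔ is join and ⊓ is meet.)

ups

xi ∨ delta = xi
rho ∧ xi = eps
kappa ∨ iota = iota
tau ∧ ups = ups
iota ∨ ups = iota
eps ∧ iota = ups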